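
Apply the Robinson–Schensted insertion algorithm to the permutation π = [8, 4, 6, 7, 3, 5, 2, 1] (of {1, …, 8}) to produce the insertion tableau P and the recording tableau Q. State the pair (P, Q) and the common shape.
P = [1, 5, 7] / [2, 6] / [3] / [4] / [8];  Q = [1, 3, 4] / [2, 6] / [5] / [7] / [8];  common shape = (3, 2, 1, 1, 1)

Row-insert the values π_1, π_2, … into P one at a time, bumping the leftmost entry strictly greater than the inserted value down to the next row. The recording tableau Q records, in position (i, j), the step at which that cell was added to P.
  Insert 8 (step 1): P = [8];  Q = [1]
  Insert 4 (step 2): P = [4] / [8];  Q = [1] / [2]
  Insert 6 (step 3): P = [4, 6] / [8];  Q = [1, 3] / [2]
  Insert 7 (step 4): P = [4, 6, 7] / [8];  Q = [1, 3, 4] / [2]
  Insert 3 (step 5): P = [3, 6, 7] / [4] / [8];  Q = [1, 3, 4] / [2] / [5]
  Insert 5 (step 6): P = [3, 5, 7] / [4, 6] / [8];  Q = [1, 3, 4] / [2, 6] / [5]
  Insert 2 (step 7): P = [2, 5, 7] / [3, 6] / [4] / [8];  Q = [1, 3, 4] / [2, 6] / [5] / [7]
  Insert 1 (step 8): P = [1, 5, 7] / [2, 6] / [3] / [4] / [8];  Q = [1, 3, 4] / [2, 6] / [5] / [7] / [8]
Final shape: (3, 2, 1, 1, 1).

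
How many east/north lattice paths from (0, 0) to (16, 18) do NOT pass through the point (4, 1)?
Number of paths = 1944481755

Total paths from (0, 0) to (16, 18): C(34, 16) = 2203961430. Paths through (4, 1): (paths (0, 0) → (4, 1)) × (paths (4, 1) → (16, 18)) = C(5, 4) · C(29, 12) = 5 · 51895935 = 259479675. Avoidance count = 2203961430 − 259479675 = 1944481755.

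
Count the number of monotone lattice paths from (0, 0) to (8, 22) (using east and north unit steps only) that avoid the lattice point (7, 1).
Number of paths = 5852749

Total paths from (0, 0) to (8, 22): C(30, 8) = 5852925. Paths through (7, 1): (paths (0, 0) → (7, 1)) × (paths (7, 1) → (8, 22)) = C(8, 7) · C(22, 1) = 8 · 22 = 176. Avoidance count = 5852925 − 176 = 5852749.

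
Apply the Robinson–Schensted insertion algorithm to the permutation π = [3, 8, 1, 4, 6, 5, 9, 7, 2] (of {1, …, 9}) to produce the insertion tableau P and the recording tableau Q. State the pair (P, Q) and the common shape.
P = [1, 2, 5, 7] / [3, 4, 9] / [6] / [8];  Q = [1, 2, 5, 7] / [3, 4, 8] / [6] / [9];  common shape = (4, 3, 1, 1)

Row-insert the values π_1, π_2, … into P one at a time, bumping the leftmost entry strictly greater than the inserted value down to the next row. The recording tableau Q records, in position (i, j), the step at which that cell was added to P.
  Insert 3 (step 1): P = [3];  Q = [1]
  Insert 8 (step 2): P = [3, 8];  Q = [1, 2]
  Insert 1 (step 3): P = [1, 8] / [3];  Q = [1, 2] / [3]
  Insert 4 (step 4): P = [1, 4] / [3, 8];  Q = [1, 2] / [3, 4]
  Insert 6 (step 5): P = [1, 4, 6] / [3, 8];  Q = [1, 2, 5] / [3, 4]
  Insert 5 (step 6): P = [1, 4, 5] / [3, 6] / [8];  Q = [1, 2, 5] / [3, 4] / [6]
  Insert 9 (step 7): P = [1, 4, 5, 9] / [3, 6] / [8];  Q = [1, 2, 5, 7] / [3, 4] / [6]
  Insert 7 (step 8): P = [1, 4, 5, 7] / [3, 6, 9] / [8];  Q = [1, 2, 5, 7] / [3, 4, 8] / [6]
  Insert 2 (step 9): P = [1, 2, 5, 7] / [3, 4, 9] / [6] / [8];  Q = [1, 2, 5, 7] / [3, 4, 8] / [6] / [9]
Final shape: (4, 3, 1, 1).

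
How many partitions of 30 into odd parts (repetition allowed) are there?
p_odd(30) = 296

Enumerate partitions using only odd parts via the recurrence o(n, m) = o(n, m−2) + o(n−m, m) over odd m, starting from the largest odd part ≤ n. This gives p_odd(30) = 296. (Euler's theorem: equals the count of distinct-part partitions.)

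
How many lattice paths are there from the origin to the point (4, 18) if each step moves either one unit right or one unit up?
Number of paths = 7315

A monotone lattice path from (0, 0) to (4, 18) consists of 4 east steps and 18 north steps in some order, so it is determined by which 4 of the 22 steps are east. The count is C(22, 4) = 7315.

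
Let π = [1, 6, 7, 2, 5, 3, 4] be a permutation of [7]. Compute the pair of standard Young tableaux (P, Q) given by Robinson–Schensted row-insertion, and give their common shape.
P = [1, 2, 3, 4] / [5, 7] / [6];  Q = [1, 2, 3, 7] / [4, 5] / [6];  common shape = (4, 2, 1)

Row-insert the values π_1, π_2, … into P one at a time, bumping the leftmost entry strictly greater than the inserted value down to the next row. The recording tableau Q records, in position (i, j), the step at which that cell was added to P.
  Insert 1 (step 1): P = [1];  Q = [1]
  Insert 6 (step 2): P = [1, 6];  Q = [1, 2]
  Insert 7 (step 3): P = [1, 6, 7];  Q = [1, 2, 3]
  Insert 2 (step 4): P = [1, 2, 7] / [6];  Q = [1, 2, 3] / [4]
  Insert 5 (step 5): P = [1, 2, 5] / [6, 7];  Q = [1, 2, 3] / [4, 5]
  Insert 3 (step 6): P = [1, 2, 3] / [5, 7] / [6];  Q = [1, 2, 3] / [4, 5] / [6]
  Insert 4 (step 7): P = [1, 2, 3, 4] / [5, 7] / [6];  Q = [1, 2, 3, 7] / [4, 5] / [6]
Final shape: (4, 2, 1).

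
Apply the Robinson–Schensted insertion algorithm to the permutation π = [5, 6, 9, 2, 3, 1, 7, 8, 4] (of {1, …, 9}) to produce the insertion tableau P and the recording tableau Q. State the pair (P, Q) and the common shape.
P = [1, 3, 4, 8] / [2, 6, 7] / [5, 9];  Q = [1, 2, 3, 8] / [4, 5, 7] / [6, 9];  common shape = (4, 3, 2)

Row-insert the values π_1, π_2, … into P one at a time, bumping the leftmost entry strictly greater than the inserted value down to the next row. The recording tableau Q records, in position (i, j), the step at which that cell was added to P.
  Insert 5 (step 1): P = [5];  Q = [1]
  Insert 6 (step 2): P = [5, 6];  Q = [1, 2]
  Insert 9 (step 3): P = [5, 6, 9];  Q = [1, 2, 3]
  Insert 2 (step 4): P = [2, 6, 9] / [5];  Q = [1, 2, 3] / [4]
  Insert 3 (step 5): P = [2, 3, 9] / [5, 6];  Q = [1, 2, 3] / [4, 5]
  Insert 1 (step 6): P = [1, 3, 9] / [2, 6] / [5];  Q = [1, 2, 3] / [4, 5] / [6]
  Insert 7 (step 7): P = [1, 3, 7] / [2, 6, 9] / [5];  Q = [1, 2, 3] / [4, 5, 7] / [6]
  Insert 8 (step 8): P = [1, 3, 7, 8] / [2, 6, 9] / [5];  Q = [1, 2, 3, 8] / [4, 5, 7] / [6]
  Insert 4 (step 9): P = [1, 3, 4, 8] / [2, 6, 7] / [5, 9];  Q = [1, 2, 3, 8] / [4, 5, 7] / [6, 9]
Final shape: (4, 3, 2).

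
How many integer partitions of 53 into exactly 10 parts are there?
p(53, 10 parts) = 25608

Partitions of n into exactly k parts are in bijection with partitions of n − k into at most k parts (subtract 1 from each part). So p(53, exactly 10) = p(43, parts ≤ 10). Computing via the recurrence p(m, j) = p(m, j−1) + p(m−j, j) gives 25608.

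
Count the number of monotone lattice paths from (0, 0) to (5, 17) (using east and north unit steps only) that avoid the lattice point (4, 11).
Number of paths = 16779

Total paths from (0, 0) to (5, 17): C(22, 5) = 26334. Paths through (4, 11): (paths (0, 0) → (4, 11)) × (paths (4, 11) → (5, 17)) = C(15, 4) · C(7, 1) = 1365 · 7 = 9555. Avoidance count = 26334 − 9555 = 16779.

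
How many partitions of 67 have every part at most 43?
p(67, parts ≤ 43) = 2673926

Use the recurrence p(n, m) = p(n, m−1) + p(n−m, m): either the largest part is < m (count p(n, m−1)) or the largest part is exactly m (remove one copy of m, count p(n−m, m)). With p(0, ·) = 1 this gives p(67, parts ≤ 43) = 2673926. (By conjugating Young diagrams, this also counts partitions of 67 into at most 43 parts.)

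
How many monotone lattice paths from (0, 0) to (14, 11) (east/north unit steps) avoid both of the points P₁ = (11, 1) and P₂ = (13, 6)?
Number of paths = 4292688

Inclusion–exclusion. Total paths: C(25, 14) = 4457400. Through P₁: C(12, 11)·C(13, 3) = 3432. Through P₂: C(19, 13)·C(6, 1) = 162792. Since P₁ is strictly southwest of P₂, a monotone path through both must visit P₁ then P₂; paths through both = C(12, 11)·C(7, 2)·C(6, 1) = 1512. Avoid both = 4457400 − 3432 − 162792 + 1512 = 4292688.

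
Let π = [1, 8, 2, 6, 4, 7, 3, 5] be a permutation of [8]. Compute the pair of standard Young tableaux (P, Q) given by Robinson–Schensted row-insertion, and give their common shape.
P = [1, 2, 3, 5] / [4, 7] / [6] / [8];  Q = [1, 2, 4, 6] / [3, 8] / [5] / [7];  common shape = (4, 2, 1, 1)

Row-insert the values π_1, π_2, … into P one at a time, bumping the leftmost entry strictly greater than the inserted value down to the next row. The recording tableau Q records, in position (i, j), the step at which that cell was added to P.
  Insert 1 (step 1): P = [1];  Q = [1]
  Insert 8 (step 2): P = [1, 8];  Q = [1, 2]
  Insert 2 (step 3): P = [1, 2] / [8];  Q = [1, 2] / [3]
  Insert 6 (step 4): P = [1, 2, 6] / [8];  Q = [1, 2, 4] / [3]
  Insert 4 (step 5): P = [1, 2, 4] / [6] / [8];  Q = [1, 2, 4] / [3] / [5]
  Insert 7 (step 6): P = [1, 2, 4, 7] / [6] / [8];  Q = [1, 2, 4, 6] / [3] / [5]
  Insert 3 (step 7): P = [1, 2, 3, 7] / [4] / [6] / [8];  Q = [1, 2, 4, 6] / [3] / [5] / [7]
  Insert 5 (step 8): P = [1, 2, 3, 5] / [4, 7] / [6] / [8];  Q = [1, 2, 4, 6] / [3, 8] / [5] / [7]
Final shape: (4, 2, 1, 1).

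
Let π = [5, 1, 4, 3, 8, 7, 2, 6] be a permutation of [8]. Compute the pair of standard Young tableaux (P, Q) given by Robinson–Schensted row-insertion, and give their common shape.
P = [1, 2, 6] / [3, 7] / [4, 8] / [5];  Q = [1, 3, 5] / [2, 6] / [4, 8] / [7];  common shape = (3, 2, 2, 1)

Row-insert the values π_1, π_2, … into P one at a time, bumping the leftmost entry strictly greater than the inserted value down to the next row. The recording tableau Q records, in position (i, j), the step at which that cell was added to P.
  Insert 5 (step 1): P = [5];  Q = [1]
  Insert 1 (step 2): P = [1] / [5];  Q = [1] / [2]
  Insert 4 (step 3): P = [1, 4] / [5];  Q = [1, 3] / [2]
  Insert 3 (step 4): P = [1, 3] / [4] / [5];  Q = [1, 3] / [2] / [4]
  Insert 8 (step 5): P = [1, 3, 8] / [4] / [5];  Q = [1, 3, 5] / [2] / [4]
  Insert 7 (step 6): P = [1, 3, 7] / [4, 8] / [5];  Q = [1, 3, 5] / [2, 6] / [4]
  Insert 2 (step 7): P = [1, 2, 7] / [3, 8] / [4] / [5];  Q = [1, 3, 5] / [2, 6] / [4] / [7]
  Insert 6 (step 8): P = [1, 2, 6] / [3, 7] / [4, 8] / [5];  Q = [1, 3, 5] / [2, 6] / [4, 8] / [7]
Final shape: (3, 2, 2, 1).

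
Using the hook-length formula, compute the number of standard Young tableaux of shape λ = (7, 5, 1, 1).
# SYT of shape (7, 5, 1, 1) = 15444

Hook-length formula: f^λ = n! / Π hook(c), product over all cells c of the Young diagram. For λ = (7, 5, 1, 1), n = 14 boxes. Hook lengths by row (left-to-right, top-to-bottom): [10, 7, 6, 5, 4, 2, 1]; [7, 4, 3, 2, 1]; [2]; [1]. Product of hooks = 5644800. So f^λ = 14! / 5644800 = 87178291200 / 5644800 = 15444.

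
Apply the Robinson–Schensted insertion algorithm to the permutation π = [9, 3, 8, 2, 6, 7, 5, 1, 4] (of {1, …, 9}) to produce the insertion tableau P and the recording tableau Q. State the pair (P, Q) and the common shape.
P = [1, 4, 7] / [2, 5] / [3, 6] / [8] / [9];  Q = [1, 3, 6] / [2, 5] / [4, 9] / [7] / [8];  common shape = (3, 2, 2, 1, 1)

Row-insert the values π_1, π_2, … into P one at a time, bumping the leftmost entry strictly greater than the inserted value down to the next row. The recording tableau Q records, in position (i, j), the step at which that cell was added to P.
  Insert 9 (step 1): P = [9];  Q = [1]
  Insert 3 (step 2): P = [3] / [9];  Q = [1] / [2]
  Insert 8 (step 3): P = [3, 8] / [9];  Q = [1, 3] / [2]
  Insert 2 (step 4): P = [2, 8] / [3] / [9];  Q = [1, 3] / [2] / [4]
  Insert 6 (step 5): P = [2, 6] / [3, 8] / [9];  Q = [1, 3] / [2, 5] / [4]
  Insert 7 (step 6): P = [2, 6, 7] / [3, 8] / [9];  Q = [1, 3, 6] / [2, 5] / [4]
  Insert 5 (step 7): P = [2, 5, 7] / [3, 6] / [8] / [9];  Q = [1, 3, 6] / [2, 5] / [4] / [7]
  Insert 1 (step 8): P = [1, 5, 7] / [2, 6] / [3] / [8] / [9];  Q = [1, 3, 6] / [2, 5] / [4] / [7] / [8]
  Insert 4 (step 9): P = [1, 4, 7] / [2, 5] / [3, 6] / [8] / [9];  Q = [1, 3, 6] / [2, 5] / [4, 9] / [7] / [8]
Final shape: (3, 2, 2, 1, 1).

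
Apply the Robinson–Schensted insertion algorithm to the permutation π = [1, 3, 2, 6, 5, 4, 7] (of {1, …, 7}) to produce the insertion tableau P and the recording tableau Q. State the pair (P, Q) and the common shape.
P = [1, 2, 4, 7] / [3, 5] / [6];  Q = [1, 2, 4, 7] / [3, 5] / [6];  common shape = (4, 2, 1)

Row-insert the values π_1, π_2, … into P one at a time, bumping the leftmost entry strictly greater than the inserted value down to the next row. The recording tableau Q records, in position (i, j), the step at which that cell was added to P.
  Insert 1 (step 1): P = [1];  Q = [1]
  Insert 3 (step 2): P = [1, 3];  Q = [1, 2]
  Insert 2 (step 3): P = [1, 2] / [3];  Q = [1, 2] / [3]
  Insert 6 (step 4): P = [1, 2, 6] / [3];  Q = [1, 2, 4] / [3]
  Insert 5 (step 5): P = [1, 2, 5] / [3, 6];  Q = [1, 2, 4] / [3, 5]
  Insert 4 (step 6): P = [1, 2, 4] / [3, 5] / [6];  Q = [1, 2, 4] / [3, 5] / [6]
  Insert 7 (step 7): P = [1, 2, 4, 7] / [3, 5] / [6];  Q = [1, 2, 4, 7] / [3, 5] / [6]
Final shape: (4, 2, 1).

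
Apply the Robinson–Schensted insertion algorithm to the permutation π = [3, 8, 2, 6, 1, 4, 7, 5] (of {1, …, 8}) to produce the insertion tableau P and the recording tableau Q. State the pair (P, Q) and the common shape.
P = [1, 4, 5] / [2, 6, 7] / [3, 8];  Q = [1, 2, 7] / [3, 4, 8] / [5, 6];  common shape = (3, 3, 2)

Row-insert the values π_1, π_2, … into P one at a time, bumping the leftmost entry strictly greater than the inserted value down to the next row. The recording tableau Q records, in position (i, j), the step at which that cell was added to P.
  Insert 3 (step 1): P = [3];  Q = [1]
  Insert 8 (step 2): P = [3, 8];  Q = [1, 2]
  Insert 2 (step 3): P = [2, 8] / [3];  Q = [1, 2] / [3]
  Insert 6 (step 4): P = [2, 6] / [3, 8];  Q = [1, 2] / [3, 4]
  Insert 1 (step 5): P = [1, 6] / [2, 8] / [3];  Q = [1, 2] / [3, 4] / [5]
  Insert 4 (step 6): P = [1, 4] / [2, 6] / [3, 8];  Q = [1, 2] / [3, 4] / [5, 6]
  Insert 7 (step 7): P = [1, 4, 7] / [2, 6] / [3, 8];  Q = [1, 2, 7] / [3, 4] / [5, 6]
  Insert 5 (step 8): P = [1, 4, 5] / [2, 6, 7] / [3, 8];  Q = [1, 2, 7] / [3, 4, 8] / [5, 6]
Final shape: (3, 3, 2).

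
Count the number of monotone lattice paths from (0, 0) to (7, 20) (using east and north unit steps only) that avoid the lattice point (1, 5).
Number of paths = 562446

Total paths from (0, 0) to (7, 20): C(27, 7) = 888030. Paths through (1, 5): (paths (0, 0) → (1, 5)) × (paths (1, 5) → (7, 20)) = C(6, 1) · C(21, 6) = 6 · 54264 = 325584. Avoidance count = 888030 − 325584 = 562446.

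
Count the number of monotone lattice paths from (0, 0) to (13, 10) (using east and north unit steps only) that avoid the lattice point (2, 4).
Number of paths = 958426

Total paths from (0, 0) to (13, 10): C(23, 13) = 1144066. Paths through (2, 4): (paths (0, 0) → (2, 4)) × (paths (2, 4) → (13, 10)) = C(6, 2) · C(17, 11) = 15 · 12376 = 185640. Avoidance count = 1144066 − 185640 = 958426.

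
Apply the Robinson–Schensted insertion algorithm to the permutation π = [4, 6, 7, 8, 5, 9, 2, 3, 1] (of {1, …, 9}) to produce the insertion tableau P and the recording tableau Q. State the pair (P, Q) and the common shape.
P = [1, 3, 7, 8, 9] / [2, 5] / [4] / [6];  Q = [1, 2, 3, 4, 6] / [5, 8] / [7] / [9];  common shape = (5, 2, 1, 1)

Row-insert the values π_1, π_2, … into P one at a time, bumping the leftmost entry strictly greater than the inserted value down to the next row. The recording tableau Q records, in position (i, j), the step at which that cell was added to P.
  Insert 4 (step 1): P = [4];  Q = [1]
  Insert 6 (step 2): P = [4, 6];  Q = [1, 2]
  Insert 7 (step 3): P = [4, 6, 7];  Q = [1, 2, 3]
  Insert 8 (step 4): P = [4, 6, 7, 8];  Q = [1, 2, 3, 4]
  Insert 5 (step 5): P = [4, 5, 7, 8] / [6];  Q = [1, 2, 3, 4] / [5]
  Insert 9 (step 6): P = [4, 5, 7, 8, 9] / [6];  Q = [1, 2, 3, 4, 6] / [5]
  Insert 2 (step 7): P = [2, 5, 7, 8, 9] / [4] / [6];  Q = [1, 2, 3, 4, 6] / [5] / [7]
  Insert 3 (step 8): P = [2, 3, 7, 8, 9] / [4, 5] / [6];  Q = [1, 2, 3, 4, 6] / [5, 8] / [7]
  Insert 1 (step 9): P = [1, 3, 7, 8, 9] / [2, 5] / [4] / [6];  Q = [1, 2, 3, 4, 6] / [5, 8] / [7] / [9]
Final shape: (5, 2, 1, 1).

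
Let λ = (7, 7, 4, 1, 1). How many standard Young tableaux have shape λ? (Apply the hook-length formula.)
# SYT of shape (7, 7, 4, 1, 1) = 30232800

Hook-length formula: f^λ = n! / Π hook(c), product over all cells c of the Young diagram. For λ = (7, 7, 4, 1, 1), n = 20 boxes. Hook lengths by row (left-to-right, top-to-bottom): [11, 8, 7, 6, 4, 3, 2]; [10, 7, 6, 5, 3, 2, 1]; [6, 3, 2, 1]; [2]; [1]. Product of hooks = 80472268800. So f^λ = 20! / 80472268800 = 2432902008176640000 / 80472268800 = 30232800.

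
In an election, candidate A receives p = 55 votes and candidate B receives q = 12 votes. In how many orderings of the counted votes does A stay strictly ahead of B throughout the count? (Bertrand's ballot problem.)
Strict-lead orderings = 3848796685552

Total orderings of the 67 votes with 55 for A: C(67, 55) = 5996962277488. By the Bertrand ballot formula (Cycle Lemma / reflection principle), the number of orderings in which A is strictly ahead of B throughout is (p − q)/(p + q) · C(p + q, p) = (55 − 12)/(55 + 12) · 5996962277488 = 3848796685552.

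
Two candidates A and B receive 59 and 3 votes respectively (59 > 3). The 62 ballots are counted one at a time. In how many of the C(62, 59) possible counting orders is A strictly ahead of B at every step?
Strict-lead orderings = 34160

Total orderings of the 62 votes with 59 for A: C(62, 59) = 37820. By the Bertrand ballot formula (Cycle Lemma / reflection principle), the number of orderings in which A is strictly ahead of B throughout is (p − q)/(p + q) · C(p + q, p) = (59 − 3)/(59 + 3) · 37820 = 34160.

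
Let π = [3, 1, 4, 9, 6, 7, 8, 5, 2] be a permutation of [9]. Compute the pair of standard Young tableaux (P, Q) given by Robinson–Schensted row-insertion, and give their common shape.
P = [1, 2, 5, 7, 8] / [3, 4] / [6] / [9];  Q = [1, 3, 4, 6, 7] / [2, 5] / [8] / [9];  common shape = (5, 2, 1, 1)

Row-insert the values π_1, π_2, … into P one at a time, bumping the leftmost entry strictly greater than the inserted value down to the next row. The recording tableau Q records, in position (i, j), the step at which that cell was added to P.
  Insert 3 (step 1): P = [3];  Q = [1]
  Insert 1 (step 2): P = [1] / [3];  Q = [1] / [2]
  Insert 4 (step 3): P = [1, 4] / [3];  Q = [1, 3] / [2]
  Insert 9 (step 4): P = [1, 4, 9] / [3];  Q = [1, 3, 4] / [2]
  Insert 6 (step 5): P = [1, 4, 6] / [3, 9];  Q = [1, 3, 4] / [2, 5]
  Insert 7 (step 6): P = [1, 4, 6, 7] / [3, 9];  Q = [1, 3, 4, 6] / [2, 5]
  Insert 8 (step 7): P = [1, 4, 6, 7, 8] / [3, 9];  Q = [1, 3, 4, 6, 7] / [2, 5]
  Insert 5 (step 8): P = [1, 4, 5, 7, 8] / [3, 6] / [9];  Q = [1, 3, 4, 6, 7] / [2, 5] / [8]
  Insert 2 (step 9): P = [1, 2, 5, 7, 8] / [3, 4] / [6] / [9];  Q = [1, 3, 4, 6, 7] / [2, 5] / [8] / [9]
Final shape: (5, 2, 1, 1).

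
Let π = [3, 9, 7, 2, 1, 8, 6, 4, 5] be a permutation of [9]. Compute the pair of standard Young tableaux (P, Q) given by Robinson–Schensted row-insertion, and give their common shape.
P = [1, 4, 5] / [2, 6, 8] / [3, 7] / [9];  Q = [1, 2, 6] / [3, 7, 9] / [4, 8] / [5];  common shape = (3, 3, 2, 1)

Row-insert the values π_1, π_2, … into P one at a time, bumping the leftmost entry strictly greater than the inserted value down to the next row. The recording tableau Q records, in position (i, j), the step at which that cell was added to P.
  Insert 3 (step 1): P = [3];  Q = [1]
  Insert 9 (step 2): P = [3, 9];  Q = [1, 2]
  Insert 7 (step 3): P = [3, 7] / [9];  Q = [1, 2] / [3]
  Insert 2 (step 4): P = [2, 7] / [3] / [9];  Q = [1, 2] / [3] / [4]
  Insert 1 (step 5): P = [1, 7] / [2] / [3] / [9];  Q = [1, 2] / [3] / [4] / [5]
  Insert 8 (step 6): P = [1, 7, 8] / [2] / [3] / [9];  Q = [1, 2, 6] / [3] / [4] / [5]
  Insert 6 (step 7): P = [1, 6, 8] / [2, 7] / [3] / [9];  Q = [1, 2, 6] / [3, 7] / [4] / [5]
  Insert 4 (step 8): P = [1, 4, 8] / [2, 6] / [3, 7] / [9];  Q = [1, 2, 6] / [3, 7] / [4, 8] / [5]
  Insert 5 (step 9): P = [1, 4, 5] / [2, 6, 8] / [3, 7] / [9];  Q = [1, 2, 6] / [3, 7, 9] / [4, 8] / [5]
Final shape: (3, 3, 2, 1).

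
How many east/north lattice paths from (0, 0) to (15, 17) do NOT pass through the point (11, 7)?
Number of paths = 533866896

Total paths from (0, 0) to (15, 17): C(32, 15) = 565722720. Paths through (11, 7): (paths (0, 0) → (11, 7)) × (paths (11, 7) → (15, 17)) = C(18, 11) · C(14, 4) = 31824 · 1001 = 31855824. Avoidance count = 565722720 − 31855824 = 533866896.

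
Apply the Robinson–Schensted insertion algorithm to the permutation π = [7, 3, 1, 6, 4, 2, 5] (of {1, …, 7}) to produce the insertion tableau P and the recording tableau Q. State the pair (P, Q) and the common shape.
P = [1, 2, 5] / [3, 4] / [6] / [7];  Q = [1, 4, 7] / [2, 5] / [3] / [6];  common shape = (3, 2, 1, 1)

Row-insert the values π_1, π_2, … into P one at a time, bumping the leftmost entry strictly greater than the inserted value down to the next row. The recording tableau Q records, in position (i, j), the step at which that cell was added to P.
  Insert 7 (step 1): P = [7];  Q = [1]
  Insert 3 (step 2): P = [3] / [7];  Q = [1] / [2]
  Insert 1 (step 3): P = [1] / [3] / [7];  Q = [1] / [2] / [3]
  Insert 6 (step 4): P = [1, 6] / [3] / [7];  Q = [1, 4] / [2] / [3]
  Insert 4 (step 5): P = [1, 4] / [3, 6] / [7];  Q = [1, 4] / [2, 5] / [3]
  Insert 2 (step 6): P = [1, 2] / [3, 4] / [6] / [7];  Q = [1, 4] / [2, 5] / [3] / [6]
  Insert 5 (step 7): P = [1, 2, 5] / [3, 4] / [6] / [7];  Q = [1, 4, 7] / [2, 5] / [3] / [6]
Final shape: (3, 2, 1, 1).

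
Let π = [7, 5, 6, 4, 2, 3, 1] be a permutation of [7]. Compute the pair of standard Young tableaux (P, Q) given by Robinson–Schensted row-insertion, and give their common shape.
P = [1, 3] / [2, 6] / [4] / [5] / [7];  Q = [1, 3] / [2, 6] / [4] / [5] / [7];  common shape = (2, 2, 1, 1, 1)

Row-insert the values π_1, π_2, … into P one at a time, bumping the leftmost entry strictly greater than the inserted value down to the next row. The recording tableau Q records, in position (i, j), the step at which that cell was added to P.
  Insert 7 (step 1): P = [7];  Q = [1]
  Insert 5 (step 2): P = [5] / [7];  Q = [1] / [2]
  Insert 6 (step 3): P = [5, 6] / [7];  Q = [1, 3] / [2]
  Insert 4 (step 4): P = [4, 6] / [5] / [7];  Q = [1, 3] / [2] / [4]
  Insert 2 (step 5): P = [2, 6] / [4] / [5] / [7];  Q = [1, 3] / [2] / [4] / [5]
  Insert 3 (step 6): P = [2, 3] / [4, 6] / [5] / [7];  Q = [1, 3] / [2, 6] / [4] / [5]
  Insert 1 (step 7): P = [1, 3] / [2, 6] / [4] / [5] / [7];  Q = [1, 3] / [2, 6] / [4] / [5] / [7]
Final shape: (2, 2, 1, 1, 1).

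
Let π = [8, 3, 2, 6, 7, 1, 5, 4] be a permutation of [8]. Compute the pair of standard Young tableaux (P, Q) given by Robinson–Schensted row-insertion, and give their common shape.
P = [1, 4, 7] / [2, 5] / [3, 6] / [8];  Q = [1, 4, 5] / [2, 7] / [3, 8] / [6];  common shape = (3, 2, 2, 1)

Row-insert the values π_1, π_2, … into P one at a time, bumping the leftmost entry strictly greater than the inserted value down to the next row. The recording tableau Q records, in position (i, j), the step at which that cell was added to P.
  Insert 8 (step 1): P = [8];  Q = [1]
  Insert 3 (step 2): P = [3] / [8];  Q = [1] / [2]
  Insert 2 (step 3): P = [2] / [3] / [8];  Q = [1] / [2] / [3]
  Insert 6 (step 4): P = [2, 6] / [3] / [8];  Q = [1, 4] / [2] / [3]
  Insert 7 (step 5): P = [2, 6, 7] / [3] / [8];  Q = [1, 4, 5] / [2] / [3]
  Insert 1 (step 6): P = [1, 6, 7] / [2] / [3] / [8];  Q = [1, 4, 5] / [2] / [3] / [6]
  Insert 5 (step 7): P = [1, 5, 7] / [2, 6] / [3] / [8];  Q = [1, 4, 5] / [2, 7] / [3] / [6]
  Insert 4 (step 8): P = [1, 4, 7] / [2, 5] / [3, 6] / [8];  Q = [1, 4, 5] / [2, 7] / [3, 8] / [6]
Final shape: (3, 2, 2, 1).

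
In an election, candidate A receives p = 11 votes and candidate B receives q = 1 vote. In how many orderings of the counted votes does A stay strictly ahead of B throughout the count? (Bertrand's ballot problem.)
Strict-lead orderings = 10

Total orderings of the 12 votes with 11 for A: C(12, 11) = 12. By the Bertrand ballot formula (Cycle Lemma / reflection principle), the number of orderings in which A is strictly ahead of B throughout is (p − q)/(p + q) · C(p + q, p) = (11 − 1)/(11 + 1) · 12 = 10.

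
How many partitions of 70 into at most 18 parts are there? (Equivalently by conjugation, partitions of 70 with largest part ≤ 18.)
p(70, parts ≤ 18) = 2648233

Use the recurrence p(n, m) = p(n, m−1) + p(n−m, m): either the largest part is < m (count p(n, m−1)) or the largest part is exactly m (remove one copy of m, count p(n−m, m)). With p(0, ·) = 1 this gives p(70, parts ≤ 18) = 2648233. (By conjugating Young diagrams, this also counts partitions of 70 into at most 18 parts.)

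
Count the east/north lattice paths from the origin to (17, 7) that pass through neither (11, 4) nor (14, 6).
Number of paths = 131004

Inclusion–exclusion. Total paths: C(24, 17) = 346104. Through P₁: C(15, 11)·C(9, 6) = 114660. Through P₂: C(20, 14)·C(4, 3) = 155040. Since P₁ is strictly southwest of P₂, a monotone path through both must visit P₁ then P₂; paths through both = C(15, 11)·C(5, 3)·C(4, 3) = 54600. Avoid both = 346104 − 114660 − 155040 + 54600 = 131004.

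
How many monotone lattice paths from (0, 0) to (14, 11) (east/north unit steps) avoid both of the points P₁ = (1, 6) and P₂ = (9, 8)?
Number of paths = 3053704

Inclusion–exclusion. Total paths: C(25, 14) = 4457400. Through P₁: C(7, 1)·C(18, 13) = 59976. Through P₂: C(17, 9)·C(8, 5) = 1361360. Since P₁ is strictly southwest of P₂, a monotone path through both must visit P₁ then P₂; paths through both = C(7, 1)·C(10, 8)·C(8, 5) = 17640. Avoid both = 4457400 − 59976 − 1361360 + 17640 = 3053704.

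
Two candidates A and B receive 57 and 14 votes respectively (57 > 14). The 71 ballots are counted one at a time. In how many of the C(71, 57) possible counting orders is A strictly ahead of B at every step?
Strict-lead orderings = 145787921878840

Total orderings of the 71 votes with 57 for A: C(71, 57) = 240719591939480. By the Bertrand ballot formula (Cycle Lemma / reflection principle), the number of orderings in which A is strictly ahead of B throughout is (p − q)/(p + q) · C(p + q, p) = (57 − 14)/(57 + 14) · 240719591939480 = 145787921878840.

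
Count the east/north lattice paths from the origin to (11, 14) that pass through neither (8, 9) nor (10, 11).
Number of paths = 2268616

Inclusion–exclusion. Total paths: C(25, 11) = 4457400. Through P₁: C(17, 8)·C(8, 3) = 1361360. Through P₂: C(21, 10)·C(4, 1) = 1410864. Since P₁ is strictly southwest of P₂, a monotone path through both must visit P₁ then P₂; paths through both = C(17, 8)·C(4, 2)·C(4, 1) = 583440. Avoid both = 4457400 − 1361360 − 1410864 + 583440 = 2268616.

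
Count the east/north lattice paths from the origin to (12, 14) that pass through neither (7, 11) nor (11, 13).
Number of paths = 3837988

Inclusion–exclusion. Total paths: C(26, 12) = 9657700. Through P₁: C(18, 7)·C(8, 5) = 1782144. Through P₂: C(24, 11)·C(2, 1) = 4992288. Since P₁ is strictly southwest of P₂, a monotone path through both must visit P₁ then P₂; paths through both = C(18, 7)·C(6, 4)·C(2, 1) = 954720. Avoid both = 9657700 − 1782144 − 4992288 + 954720 = 3837988.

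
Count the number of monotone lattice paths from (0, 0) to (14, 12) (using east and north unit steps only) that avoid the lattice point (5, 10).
Number of paths = 9492535

Total paths from (0, 0) to (14, 12): C(26, 14) = 9657700. Paths through (5, 10): (paths (0, 0) → (5, 10)) × (paths (5, 10) → (14, 12)) = C(15, 5) · C(11, 9) = 3003 · 55 = 165165. Avoidance count = 9657700 − 165165 = 9492535.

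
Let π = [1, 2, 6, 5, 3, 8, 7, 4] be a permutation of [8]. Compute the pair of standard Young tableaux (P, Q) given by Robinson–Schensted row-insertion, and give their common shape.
P = [1, 2, 3, 4] / [5, 7] / [6, 8];  Q = [1, 2, 3, 6] / [4, 7] / [5, 8];  common shape = (4, 2, 2)

Row-insert the values π_1, π_2, … into P one at a time, bumping the leftmost entry strictly greater than the inserted value down to the next row. The recording tableau Q records, in position (i, j), the step at which that cell was added to P.
  Insert 1 (step 1): P = [1];  Q = [1]
  Insert 2 (step 2): P = [1, 2];  Q = [1, 2]
  Insert 6 (step 3): P = [1, 2, 6];  Q = [1, 2, 3]
  Insert 5 (step 4): P = [1, 2, 5] / [6];  Q = [1, 2, 3] / [4]
  Insert 3 (step 5): P = [1, 2, 3] / [5] / [6];  Q = [1, 2, 3] / [4] / [5]
  Insert 8 (step 6): P = [1, 2, 3, 8] / [5] / [6];  Q = [1, 2, 3, 6] / [4] / [5]
  Insert 7 (step 7): P = [1, 2, 3, 7] / [5, 8] / [6];  Q = [1, 2, 3, 6] / [4, 7] / [5]
  Insert 4 (step 8): P = [1, 2, 3, 4] / [5, 7] / [6, 8];  Q = [1, 2, 3, 6] / [4, 7] / [5, 8]
Final shape: (4, 2, 2).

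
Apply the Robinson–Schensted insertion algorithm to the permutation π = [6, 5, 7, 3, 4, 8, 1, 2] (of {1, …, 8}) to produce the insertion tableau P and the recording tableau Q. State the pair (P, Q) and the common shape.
P = [1, 2, 8] / [3, 4] / [5, 7] / [6];  Q = [1, 3, 6] / [2, 5] / [4, 8] / [7];  common shape = (3, 2, 2, 1)

Row-insert the values π_1, π_2, … into P one at a time, bumping the leftmost entry strictly greater than the inserted value down to the next row. The recording tableau Q records, in position (i, j), the step at which that cell was added to P.
  Insert 6 (step 1): P = [6];  Q = [1]
  Insert 5 (step 2): P = [5] / [6];  Q = [1] / [2]
  Insert 7 (step 3): P = [5, 7] / [6];  Q = [1, 3] / [2]
  Insert 3 (step 4): P = [3, 7] / [5] / [6];  Q = [1, 3] / [2] / [4]
  Insert 4 (step 5): P = [3, 4] / [5, 7] / [6];  Q = [1, 3] / [2, 5] / [4]
  Insert 8 (step 6): P = [3, 4, 8] / [5, 7] / [6];  Q = [1, 3, 6] / [2, 5] / [4]
  Insert 1 (step 7): P = [1, 4, 8] / [3, 7] / [5] / [6];  Q = [1, 3, 6] / [2, 5] / [4] / [7]
  Insert 2 (step 8): P = [1, 2, 8] / [3, 4] / [5, 7] / [6];  Q = [1, 3, 6] / [2, 5] / [4, 8] / [7]
Final shape: (3, 2, 2, 1).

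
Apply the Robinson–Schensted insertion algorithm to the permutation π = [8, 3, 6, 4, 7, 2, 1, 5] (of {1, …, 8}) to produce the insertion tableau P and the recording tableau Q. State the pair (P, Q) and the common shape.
P = [1, 4, 5] / [2, 7] / [3] / [6] / [8];  Q = [1, 3, 5] / [2, 8] / [4] / [6] / [7];  common shape = (3, 2, 1, 1, 1)

Row-insert the values π_1, π_2, … into P one at a time, bumping the leftmost entry strictly greater than the inserted value down to the next row. The recording tableau Q records, in position (i, j), the step at which that cell was added to P.
  Insert 8 (step 1): P = [8];  Q = [1]
  Insert 3 (step 2): P = [3] / [8];  Q = [1] / [2]
  Insert 6 (step 3): P = [3, 6] / [8];  Q = [1, 3] / [2]
  Insert 4 (step 4): P = [3, 4] / [6] / [8];  Q = [1, 3] / [2] / [4]
  Insert 7 (step 5): P = [3, 4, 7] / [6] / [8];  Q = [1, 3, 5] / [2] / [4]
  Insert 2 (step 6): P = [2, 4, 7] / [3] / [6] / [8];  Q = [1, 3, 5] / [2] / [4] / [6]
  Insert 1 (step 7): P = [1, 4, 7] / [2] / [3] / [6] / [8];  Q = [1, 3, 5] / [2] / [4] / [6] / [7]
  Insert 5 (step 8): P = [1, 4, 5] / [2, 7] / [3] / [6] / [8];  Q = [1, 3, 5] / [2, 8] / [4] / [6] / [7]
Final shape: (3, 2, 1, 1, 1).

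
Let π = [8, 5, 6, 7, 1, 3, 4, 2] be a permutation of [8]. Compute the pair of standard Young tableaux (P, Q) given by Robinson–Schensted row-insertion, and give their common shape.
P = [1, 2, 4] / [3, 6, 7] / [5] / [8];  Q = [1, 3, 4] / [2, 6, 7] / [5] / [8];  common shape = (3, 3, 1, 1)

Row-insert the values π_1, π_2, … into P one at a time, bumping the leftmost entry strictly greater than the inserted value down to the next row. The recording tableau Q records, in position (i, j), the step at which that cell was added to P.
  Insert 8 (step 1): P = [8];  Q = [1]
  Insert 5 (step 2): P = [5] / [8];  Q = [1] / [2]
  Insert 6 (step 3): P = [5, 6] / [8];  Q = [1, 3] / [2]
  Insert 7 (step 4): P = [5, 6, 7] / [8];  Q = [1, 3, 4] / [2]
  Insert 1 (step 5): P = [1, 6, 7] / [5] / [8];  Q = [1, 3, 4] / [2] / [5]
  Insert 3 (step 6): P = [1, 3, 7] / [5, 6] / [8];  Q = [1, 3, 4] / [2, 6] / [5]
  Insert 4 (step 7): P = [1, 3, 4] / [5, 6, 7] / [8];  Q = [1, 3, 4] / [2, 6, 7] / [5]
  Insert 2 (step 8): P = [1, 2, 4] / [3, 6, 7] / [5] / [8];  Q = [1, 3, 4] / [2, 6, 7] / [5] / [8]
Final shape: (3, 3, 1, 1).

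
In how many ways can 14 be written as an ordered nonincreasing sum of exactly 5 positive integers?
p(14, 5 parts) = 23

Partitions of n into exactly k parts ↔ partitions of n − k into at most k parts (subtract 1 from each part). For n = 14, k = 5, the partitions are: 10+1+1+1+1, 9+2+1+1+1, 8+3+1+1+1, 8+2+2+1+1, 7+4+1+1+1, 7+3+2+1+1, 7+2+2+2+1, 6+5+1+1+1, 6+4+2+1+1, 6+3+3+1+1, 6+3+2+2+1, 6+2+2+2+2, 5+5+2+1+1, 5+4+3+1+1, 5+4+2+2+1, 5+3+3+2+1, 5+3+2+2+2, 4+4+4+1+1, 4+4+3+2+1, 4+4+2+2+2, 4+3+3+3+1, 4+3+3+2+2, 3+3+3+3+2. Count = 23.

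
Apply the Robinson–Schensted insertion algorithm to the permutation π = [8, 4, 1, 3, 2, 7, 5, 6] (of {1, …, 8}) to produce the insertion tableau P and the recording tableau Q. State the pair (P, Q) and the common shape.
P = [1, 2, 5, 6] / [3, 7] / [4] / [8];  Q = [1, 4, 6, 8] / [2, 7] / [3] / [5];  common shape = (4, 2, 1, 1)

Row-insert the values π_1, π_2, … into P one at a time, bumping the leftmost entry strictly greater than the inserted value down to the next row. The recording tableau Q records, in position (i, j), the step at which that cell was added to P.
  Insert 8 (step 1): P = [8];  Q = [1]
  Insert 4 (step 2): P = [4] / [8];  Q = [1] / [2]
  Insert 1 (step 3): P = [1] / [4] / [8];  Q = [1] / [2] / [3]
  Insert 3 (step 4): P = [1, 3] / [4] / [8];  Q = [1, 4] / [2] / [3]
  Insert 2 (step 5): P = [1, 2] / [3] / [4] / [8];  Q = [1, 4] / [2] / [3] / [5]
  Insert 7 (step 6): P = [1, 2, 7] / [3] / [4] / [8];  Q = [1, 4, 6] / [2] / [3] / [5]
  Insert 5 (step 7): P = [1, 2, 5] / [3, 7] / [4] / [8];  Q = [1, 4, 6] / [2, 7] / [3] / [5]
  Insert 6 (step 8): P = [1, 2, 5, 6] / [3, 7] / [4] / [8];  Q = [1, 4, 6, 8] / [2, 7] / [3] / [5]
Final shape: (4, 2, 1, 1).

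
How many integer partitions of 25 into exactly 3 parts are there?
p(25, 3 parts) = 52

Partitions of n into exactly k parts are in bijection with partitions of n − k into at most k parts (subtract 1 from each part). So p(25, exactly 3) = p(22, parts ≤ 3). Computing via the recurrence p(m, j) = p(m, j−1) + p(m−j, j) gives 52.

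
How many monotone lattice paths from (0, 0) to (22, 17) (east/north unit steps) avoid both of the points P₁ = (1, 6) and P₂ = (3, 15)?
Number of paths = 50117855940

Inclusion–exclusion. Total paths: C(39, 22) = 51021117810. Through P₁: C(7, 1)·C(32, 21) = 903171360. Through P₂: C(18, 3)·C(21, 19) = 171360. Since P₁ is strictly southwest of P₂, a monotone path through both must visit P₁ then P₂; paths through both = C(7, 1)·C(11, 2)·C(21, 19) = 80850. Avoid both = 51021117810 − 903171360 − 171360 + 80850 = 50117855940.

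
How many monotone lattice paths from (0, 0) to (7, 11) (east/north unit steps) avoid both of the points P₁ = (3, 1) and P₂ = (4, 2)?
Number of paths = 26280

Inclusion–exclusion. Total paths: C(18, 7) = 31824. Through P₁: C(4, 3)·C(14, 4) = 4004. Through P₂: C(6, 4)·C(12, 3) = 3300. Since P₁ is strictly southwest of P₂, a monotone path through both must visit P₁ then P₂; paths through both = C(4, 3)·C(2, 1)·C(12, 3) = 1760. Avoid both = 31824 − 4004 − 3300 + 1760 = 26280.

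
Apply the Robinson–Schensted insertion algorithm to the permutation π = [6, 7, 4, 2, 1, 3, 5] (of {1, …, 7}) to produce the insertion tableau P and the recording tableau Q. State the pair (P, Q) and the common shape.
P = [1, 3, 5] / [2, 7] / [4] / [6];  Q = [1, 2, 7] / [3, 6] / [4] / [5];  common shape = (3, 2, 1, 1)

Row-insert the values π_1, π_2, … into P one at a time, bumping the leftmost entry strictly greater than the inserted value down to the next row. The recording tableau Q records, in position (i, j), the step at which that cell was added to P.
  Insert 6 (step 1): P = [6];  Q = [1]
  Insert 7 (step 2): P = [6, 7];  Q = [1, 2]
  Insert 4 (step 3): P = [4, 7] / [6];  Q = [1, 2] / [3]
  Insert 2 (step 4): P = [2, 7] / [4] / [6];  Q = [1, 2] / [3] / [4]
  Insert 1 (step 5): P = [1, 7] / [2] / [4] / [6];  Q = [1, 2] / [3] / [4] / [5]
  Insert 3 (step 6): P = [1, 3] / [2, 7] / [4] / [6];  Q = [1, 2] / [3, 6] / [4] / [5]
  Insert 5 (step 7): P = [1, 3, 5] / [2, 7] / [4] / [6];  Q = [1, 2, 7] / [3, 6] / [4] / [5]
Final shape: (3, 2, 1, 1).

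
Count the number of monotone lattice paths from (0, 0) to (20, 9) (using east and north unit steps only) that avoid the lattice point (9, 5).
Number of paths = 7282275

Total paths from (0, 0) to (20, 9): C(29, 20) = 10015005. Paths through (9, 5): (paths (0, 0) → (9, 5)) × (paths (9, 5) → (20, 9)) = C(14, 9) · C(15, 11) = 2002 · 1365 = 2732730. Avoidance count = 10015005 − 2732730 = 7282275.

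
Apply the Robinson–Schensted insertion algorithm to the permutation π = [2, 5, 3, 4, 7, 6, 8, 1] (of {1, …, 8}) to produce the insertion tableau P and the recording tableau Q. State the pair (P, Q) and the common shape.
P = [1, 3, 4, 6, 8] / [2, 7] / [5];  Q = [1, 2, 4, 5, 7] / [3, 6] / [8];  common shape = (5, 2, 1)

Row-insert the values π_1, π_2, … into P one at a time, bumping the leftmost entry strictly greater than the inserted value down to the next row. The recording tableau Q records, in position (i, j), the step at which that cell was added to P.
  Insert 2 (step 1): P = [2];  Q = [1]
  Insert 5 (step 2): P = [2, 5];  Q = [1, 2]
  Insert 3 (step 3): P = [2, 3] / [5];  Q = [1, 2] / [3]
  Insert 4 (step 4): P = [2, 3, 4] / [5];  Q = [1, 2, 4] / [3]
  Insert 7 (step 5): P = [2, 3, 4, 7] / [5];  Q = [1, 2, 4, 5] / [3]
  Insert 6 (step 6): P = [2, 3, 4, 6] / [5, 7];  Q = [1, 2, 4, 5] / [3, 6]
  Insert 8 (step 7): P = [2, 3, 4, 6, 8] / [5, 7];  Q = [1, 2, 4, 5, 7] / [3, 6]
  Insert 1 (step 8): P = [1, 3, 4, 6, 8] / [2, 7] / [5];  Q = [1, 2, 4, 5, 7] / [3, 6] / [8]
Final shape: (5, 2, 1).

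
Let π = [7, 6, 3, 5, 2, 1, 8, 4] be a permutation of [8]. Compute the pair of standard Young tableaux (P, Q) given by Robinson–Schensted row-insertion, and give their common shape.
P = [1, 4, 8] / [2, 5] / [3] / [6] / [7];  Q = [1, 4, 7] / [2, 8] / [3] / [5] / [6];  common shape = (3, 2, 1, 1, 1)

Row-insert the values π_1, π_2, … into P one at a time, bumping the leftmost entry strictly greater than the inserted value down to the next row. The recording tableau Q records, in position (i, j), the step at which that cell was added to P.
  Insert 7 (step 1): P = [7];  Q = [1]
  Insert 6 (step 2): P = [6] / [7];  Q = [1] / [2]
  Insert 3 (step 3): P = [3] / [6] / [7];  Q = [1] / [2] / [3]
  Insert 5 (step 4): P = [3, 5] / [6] / [7];  Q = [1, 4] / [2] / [3]
  Insert 2 (step 5): P = [2, 5] / [3] / [6] / [7];  Q = [1, 4] / [2] / [3] / [5]
  Insert 1 (step 6): P = [1, 5] / [2] / [3] / [6] / [7];  Q = [1, 4] / [2] / [3] / [5] / [6]
  Insert 8 (step 7): P = [1, 5, 8] / [2] / [3] / [6] / [7];  Q = [1, 4, 7] / [2] / [3] / [5] / [6]
  Insert 4 (step 8): P = [1, 4, 8] / [2, 5] / [3] / [6] / [7];  Q = [1, 4, 7] / [2, 8] / [3] / [5] / [6]
Final shape: (3, 2, 1, 1, 1).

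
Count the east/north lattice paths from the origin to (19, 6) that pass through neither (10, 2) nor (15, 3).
Number of paths = 115210

Inclusion–exclusion. Total paths: C(25, 19) = 177100. Through P₁: C(12, 10)·C(13, 9) = 47190. Through P₂: C(18, 15)·C(7, 4) = 28560. Since P₁ is strictly southwest of P₂, a monotone path through both must visit P₁ then P₂; paths through both = C(12, 10)·C(6, 5)·C(7, 4) = 13860. Avoid both = 177100 − 47190 − 28560 + 13860 = 115210.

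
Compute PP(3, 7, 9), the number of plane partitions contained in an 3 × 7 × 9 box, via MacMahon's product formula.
PP(3, 7, 9) = 24584605760

Evaluate the triple product over i = 1..3, j = 1..7, k = 1..9. The factors are (2/1) · (3/2) · (4/3) · (5/4) · (6/5) · (7/6) · (8/7) · (9/8) · … (189 factors total). The numerators and denominators telescope so the product is an integer; carrying out the multiplication exactly gives PP(3, 7, 9) = 24584605760.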